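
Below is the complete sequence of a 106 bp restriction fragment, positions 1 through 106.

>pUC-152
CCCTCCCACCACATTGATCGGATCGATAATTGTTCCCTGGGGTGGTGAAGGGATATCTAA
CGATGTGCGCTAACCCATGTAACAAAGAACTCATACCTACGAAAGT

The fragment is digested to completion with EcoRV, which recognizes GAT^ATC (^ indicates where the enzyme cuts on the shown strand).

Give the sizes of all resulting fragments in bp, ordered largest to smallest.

54, 52 bp

The EcoRV site (GATATC) starts at position 52.
EcoRV cuts after base 3 of each site, so after position 54.
Linear molecule, 1 cut → 2 fragments:
  1–54 → 54 bp
  55–106 → 52 bp
Sorted largest to smallest: 54, 52 bp.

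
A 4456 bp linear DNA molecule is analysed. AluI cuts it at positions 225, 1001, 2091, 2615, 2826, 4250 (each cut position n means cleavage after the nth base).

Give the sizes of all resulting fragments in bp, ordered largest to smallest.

1424, 1090, 776, 524, 225, 211, 206 bp

Linear molecule, 6 cuts → 7 fragments:
  225 − 0 = 225 bp
  1001 − 225 = 776 bp
  2091 − 1001 = 1090 bp
  2615 − 2091 = 524 bp
  2826 − 2615 = 211 bp
  4250 − 2826 = 1424 bp
  4456 − 4250 = 206 bp
Sorted largest to smallest: 1424, 1090, 776, 524, 225, 211, 206 bp.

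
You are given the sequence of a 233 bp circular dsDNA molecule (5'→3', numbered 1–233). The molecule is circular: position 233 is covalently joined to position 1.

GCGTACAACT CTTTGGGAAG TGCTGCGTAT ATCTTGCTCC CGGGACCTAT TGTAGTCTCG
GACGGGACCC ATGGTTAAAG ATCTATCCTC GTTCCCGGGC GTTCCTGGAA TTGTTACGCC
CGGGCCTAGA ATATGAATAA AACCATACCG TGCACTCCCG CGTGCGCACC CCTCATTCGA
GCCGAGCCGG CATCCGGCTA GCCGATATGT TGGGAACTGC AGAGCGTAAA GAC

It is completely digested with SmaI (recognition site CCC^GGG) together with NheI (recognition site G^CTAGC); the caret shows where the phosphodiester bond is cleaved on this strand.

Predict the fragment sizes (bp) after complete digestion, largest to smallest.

77, 76, 55, 25 bp

SmaI sites (CCCGGG) start at positions 39, 94, 119.
SmaI cuts after base 3 of each site, so after positions 41, 96, 121.
The NheI site (GCTAGC) starts at position 197.
NheI cuts after the first base of each site, so after position 197.
Combined cut positions: 41, 96, 121, 197.
Circular molecule, 4 cuts → 4 fragments:
  42–96 → 55 bp
  97–121 → 25 bp
  122–197 → 76 bp
  198–233 then 1–41 → 36 + 41 = 77 bp
Sorted largest to smallest: 77, 76, 55, 25 bp.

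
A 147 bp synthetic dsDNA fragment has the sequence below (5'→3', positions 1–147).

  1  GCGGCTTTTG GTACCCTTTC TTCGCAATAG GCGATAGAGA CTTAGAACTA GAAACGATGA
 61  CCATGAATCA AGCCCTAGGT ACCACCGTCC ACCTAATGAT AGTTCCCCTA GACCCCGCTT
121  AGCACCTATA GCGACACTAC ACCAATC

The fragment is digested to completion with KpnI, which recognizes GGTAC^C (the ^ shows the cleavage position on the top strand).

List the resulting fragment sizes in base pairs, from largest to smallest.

KpnI sites (GGTACC) start at positions 10, 78.
KpnI cuts after base 5 of each site (before the last base), so after positions 14, 82.
Linear molecule, 2 cuts → 3 fragments:
  1–14 → 14 bp
  15–82 → 68 bp
  83–147 → 65 bp
Sorted largest to smallest: 68, 65, 14 bp.

68, 65, 14 bp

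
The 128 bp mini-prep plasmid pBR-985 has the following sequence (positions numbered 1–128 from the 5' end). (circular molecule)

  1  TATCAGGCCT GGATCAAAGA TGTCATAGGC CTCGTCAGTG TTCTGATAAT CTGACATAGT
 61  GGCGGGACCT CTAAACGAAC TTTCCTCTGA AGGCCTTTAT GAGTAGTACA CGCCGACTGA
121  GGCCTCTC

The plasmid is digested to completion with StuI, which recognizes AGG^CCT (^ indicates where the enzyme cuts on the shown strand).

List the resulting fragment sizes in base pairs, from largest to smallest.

StuI sites (AGGCCT) start at positions 5, 27, 91, 120.
StuI cuts after base 3 of each site, so after positions 7, 29, 93, 122.
Circular molecule, 4 cuts → 4 fragments:
  8–29 → 22 bp
  30–93 → 64 bp
  94–122 → 29 bp
  123–128 then 1–7 → 6 + 7 = 13 bp
Sorted largest to smallest: 64, 29, 22, 13 bp.

64, 29, 22, 13 bp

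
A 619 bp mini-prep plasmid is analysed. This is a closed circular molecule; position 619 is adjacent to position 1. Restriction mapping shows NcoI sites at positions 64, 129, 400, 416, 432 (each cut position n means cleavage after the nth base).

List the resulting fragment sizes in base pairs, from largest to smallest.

271, 251, 65, 16, 16 bp

Circular molecule, 5 cuts → 5 fragments:
  129 − 64 = 65 bp
  400 − 129 = 271 bp
  416 − 400 = 16 bp
  432 − 416 = 16 bp
  wrap: 619 − 432 + 64 = 251 bp
Sorted largest to smallest: 271, 251, 65, 16, 16 bp.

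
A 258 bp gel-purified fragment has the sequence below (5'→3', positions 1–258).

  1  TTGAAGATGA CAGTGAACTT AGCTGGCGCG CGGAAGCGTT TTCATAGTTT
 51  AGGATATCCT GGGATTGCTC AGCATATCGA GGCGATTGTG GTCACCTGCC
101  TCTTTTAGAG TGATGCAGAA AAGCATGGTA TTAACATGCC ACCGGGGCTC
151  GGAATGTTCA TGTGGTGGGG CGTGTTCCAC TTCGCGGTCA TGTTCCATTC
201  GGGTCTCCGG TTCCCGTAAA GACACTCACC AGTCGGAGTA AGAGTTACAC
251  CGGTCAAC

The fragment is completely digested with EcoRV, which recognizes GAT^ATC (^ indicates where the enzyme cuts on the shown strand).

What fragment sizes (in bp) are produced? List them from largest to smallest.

The EcoRV site (GATATC) starts at position 53.
EcoRV cuts after base 3 of each site, so after position 55.
Linear molecule, 1 cut → 2 fragments:
  1–55 → 55 bp
  56–258 → 203 bp
Sorted largest to smallest: 203, 55 bp.

203, 55 bp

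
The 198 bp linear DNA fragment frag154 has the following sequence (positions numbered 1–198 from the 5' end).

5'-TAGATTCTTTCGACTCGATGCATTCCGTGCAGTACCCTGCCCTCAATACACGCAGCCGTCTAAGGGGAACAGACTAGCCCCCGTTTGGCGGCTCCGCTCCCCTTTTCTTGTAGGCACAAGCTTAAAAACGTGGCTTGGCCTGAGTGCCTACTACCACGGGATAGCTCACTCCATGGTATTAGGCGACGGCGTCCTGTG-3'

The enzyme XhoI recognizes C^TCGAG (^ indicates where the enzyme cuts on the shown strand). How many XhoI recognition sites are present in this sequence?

0

No occurrence of CTCGAG is present in the sequence.
XhoI does not cut: 0 sites.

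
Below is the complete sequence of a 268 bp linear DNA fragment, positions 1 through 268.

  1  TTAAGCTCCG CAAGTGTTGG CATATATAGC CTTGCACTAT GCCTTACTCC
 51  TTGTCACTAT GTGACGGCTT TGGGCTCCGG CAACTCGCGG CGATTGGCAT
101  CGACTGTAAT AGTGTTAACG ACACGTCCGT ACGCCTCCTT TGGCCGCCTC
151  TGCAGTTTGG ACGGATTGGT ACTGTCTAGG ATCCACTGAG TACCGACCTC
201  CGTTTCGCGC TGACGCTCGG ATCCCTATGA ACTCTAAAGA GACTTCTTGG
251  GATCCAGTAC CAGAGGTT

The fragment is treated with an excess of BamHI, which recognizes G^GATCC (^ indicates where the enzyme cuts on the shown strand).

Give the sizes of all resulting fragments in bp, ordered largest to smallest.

179, 40, 31, 18 bp

BamHI sites (GGATCC) start at positions 179, 219, 250.
BamHI cuts after the first base of each site, so after positions 179, 219, 250.
Linear molecule, 3 cuts → 4 fragments:
  1–179 → 179 bp
  180–219 → 40 bp
  220–250 → 31 bp
  251–268 → 18 bp
Sorted largest to smallest: 179, 40, 31, 18 bp.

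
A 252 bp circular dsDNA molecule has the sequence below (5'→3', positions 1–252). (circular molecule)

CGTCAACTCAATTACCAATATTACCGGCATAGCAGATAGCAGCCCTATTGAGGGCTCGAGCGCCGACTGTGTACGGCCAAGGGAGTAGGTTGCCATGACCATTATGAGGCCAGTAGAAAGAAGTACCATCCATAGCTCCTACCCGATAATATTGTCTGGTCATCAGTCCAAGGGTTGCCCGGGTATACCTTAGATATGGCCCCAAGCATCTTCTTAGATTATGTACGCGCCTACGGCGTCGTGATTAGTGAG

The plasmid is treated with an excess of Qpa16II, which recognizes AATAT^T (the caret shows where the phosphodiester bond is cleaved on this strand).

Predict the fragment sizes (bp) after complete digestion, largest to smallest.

131, 121 bp

Qpa16II sites (AATATT) start at positions 17, 148.
Qpa16II cuts after base 5 of each site (before the last base), so after positions 21, 152.
Circular molecule, 2 cuts → 2 fragments:
  22–152 → 131 bp
  153–252 then 1–21 → 100 + 21 = 121 bp
Sorted largest to smallest: 131, 121 bp.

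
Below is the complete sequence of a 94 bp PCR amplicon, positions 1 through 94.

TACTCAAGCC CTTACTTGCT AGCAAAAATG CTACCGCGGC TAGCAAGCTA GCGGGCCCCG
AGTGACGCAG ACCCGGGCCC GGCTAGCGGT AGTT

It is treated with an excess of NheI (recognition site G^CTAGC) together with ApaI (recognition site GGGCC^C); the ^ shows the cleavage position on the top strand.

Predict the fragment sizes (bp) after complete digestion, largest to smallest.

22, 21, 18, 12, 10, 8, 3 bp

NheI sites (GCTAGC) start at positions 18, 39, 47, 82.
NheI cuts after the first base of each site, so after positions 18, 39, 47, 82.
ApaI sites (GGGCCC) start at positions 53, 75.
ApaI cuts after base 5 of each site (before the last base), so after positions 57, 79.
Combined cut positions: 18, 39, 47, 57, 79, 82.
Linear molecule, 6 cuts → 7 fragments:
  1–18 → 18 bp
  19–39 → 21 bp
  40–47 → 8 bp
  48–57 → 10 bp
  58–79 → 22 bp
  80–82 → 3 bp
  83–94 → 12 bp
Sorted largest to smallest: 22, 21, 18, 12, 10, 8, 3 bp.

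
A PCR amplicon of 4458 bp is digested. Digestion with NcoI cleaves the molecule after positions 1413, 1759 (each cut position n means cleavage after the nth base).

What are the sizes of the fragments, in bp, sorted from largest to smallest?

2699, 1413, 346 bp

Linear molecule, 2 cuts → 3 fragments:
  1413 − 0 = 1413 bp
  1759 − 1413 = 346 bp
  4458 − 1759 = 2699 bp
Sorted largest to smallest: 2699, 1413, 346 bp.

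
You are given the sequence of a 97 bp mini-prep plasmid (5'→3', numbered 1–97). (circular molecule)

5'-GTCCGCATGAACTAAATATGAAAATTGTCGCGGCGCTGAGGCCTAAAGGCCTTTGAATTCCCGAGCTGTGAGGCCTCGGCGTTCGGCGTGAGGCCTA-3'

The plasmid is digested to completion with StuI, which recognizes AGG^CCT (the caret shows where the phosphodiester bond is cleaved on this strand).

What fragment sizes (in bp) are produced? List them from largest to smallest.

45, 24, 20, 8 bp

StuI sites (AGGCCT) start at positions 39, 47, 71, 91.
StuI cuts after base 3 of each site, so after positions 41, 49, 73, 93.
Circular molecule, 4 cuts → 4 fragments:
  42–49 → 8 bp
  50–73 → 24 bp
  74–93 → 20 bp
  94–97 then 1–41 → 4 + 41 = 45 bp
Sorted largest to smallest: 45, 24, 20, 8 bp.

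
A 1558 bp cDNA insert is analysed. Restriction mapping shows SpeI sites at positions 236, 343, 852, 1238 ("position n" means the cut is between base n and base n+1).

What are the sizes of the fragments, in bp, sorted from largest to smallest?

Linear molecule, 4 cuts → 5 fragments:
  236 − 0 = 236 bp
  343 − 236 = 107 bp
  852 − 343 = 509 bp
  1238 − 852 = 386 bp
  1558 − 1238 = 320 bp
Sorted largest to smallest: 509, 386, 320, 236, 107 bp.

509, 386, 320, 236, 107 bp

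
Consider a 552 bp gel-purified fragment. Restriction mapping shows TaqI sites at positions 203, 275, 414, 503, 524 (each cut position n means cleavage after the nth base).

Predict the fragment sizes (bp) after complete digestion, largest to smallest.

Linear molecule, 5 cuts → 6 fragments:
  203 − 0 = 203 bp
  275 − 203 = 72 bp
  414 − 275 = 139 bp
  503 − 414 = 89 bp
  524 − 503 = 21 bp
  552 − 524 = 28 bp
Sorted largest to smallest: 203, 139, 89, 72, 28, 21 bp.

203, 139, 89, 72, 28, 21 bp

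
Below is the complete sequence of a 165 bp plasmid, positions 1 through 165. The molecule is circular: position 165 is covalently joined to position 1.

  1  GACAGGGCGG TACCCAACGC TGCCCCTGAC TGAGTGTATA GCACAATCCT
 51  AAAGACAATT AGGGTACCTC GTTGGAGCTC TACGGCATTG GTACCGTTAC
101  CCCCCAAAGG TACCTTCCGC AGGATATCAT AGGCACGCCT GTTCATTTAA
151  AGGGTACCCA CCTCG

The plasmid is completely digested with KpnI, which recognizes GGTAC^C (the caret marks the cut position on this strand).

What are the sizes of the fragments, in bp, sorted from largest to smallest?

KpnI sites (GGTACC) start at positions 9, 63, 90, 109, 153.
KpnI cuts after base 5 of each site (before the last base), so after positions 13, 67, 94, 113, 157.
Circular molecule, 5 cuts → 5 fragments:
  14–67 → 54 bp
  68–94 → 27 bp
  95–113 → 19 bp
  114–157 → 44 bp
  158–165 then 1–13 → 8 + 13 = 21 bp
Sorted largest to smallest: 54, 44, 27, 21, 19 bp.

54, 44, 27, 21, 19 bp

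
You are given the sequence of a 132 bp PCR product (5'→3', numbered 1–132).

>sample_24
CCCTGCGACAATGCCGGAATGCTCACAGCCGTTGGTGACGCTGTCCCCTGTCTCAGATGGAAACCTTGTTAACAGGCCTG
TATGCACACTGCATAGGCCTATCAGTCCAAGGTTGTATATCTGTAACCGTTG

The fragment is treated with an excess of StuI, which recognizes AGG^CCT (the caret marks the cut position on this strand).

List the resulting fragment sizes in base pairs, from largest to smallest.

76, 35, 21 bp

StuI sites (AGGCCT) start at positions 74, 95.
StuI cuts after base 3 of each site, so after positions 76, 97.
Linear molecule, 2 cuts → 3 fragments:
  1–76 → 76 bp
  77–97 → 21 bp
  98–132 → 35 bp
Sorted largest to smallest: 76, 35, 21 bp.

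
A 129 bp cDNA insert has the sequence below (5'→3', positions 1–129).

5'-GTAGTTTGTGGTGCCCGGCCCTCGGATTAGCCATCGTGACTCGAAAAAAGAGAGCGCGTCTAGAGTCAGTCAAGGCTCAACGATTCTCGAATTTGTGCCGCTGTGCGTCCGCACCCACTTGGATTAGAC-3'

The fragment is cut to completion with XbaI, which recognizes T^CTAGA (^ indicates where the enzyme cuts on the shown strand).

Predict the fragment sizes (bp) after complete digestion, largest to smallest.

The XbaI site (TCTAGA) starts at position 59.
XbaI cuts after the first base of each site, so after position 59.
Linear molecule, 1 cut → 2 fragments:
  1–59 → 59 bp
  60–129 → 70 bp
Sorted largest to smallest: 70, 59 bp.

70, 59 bp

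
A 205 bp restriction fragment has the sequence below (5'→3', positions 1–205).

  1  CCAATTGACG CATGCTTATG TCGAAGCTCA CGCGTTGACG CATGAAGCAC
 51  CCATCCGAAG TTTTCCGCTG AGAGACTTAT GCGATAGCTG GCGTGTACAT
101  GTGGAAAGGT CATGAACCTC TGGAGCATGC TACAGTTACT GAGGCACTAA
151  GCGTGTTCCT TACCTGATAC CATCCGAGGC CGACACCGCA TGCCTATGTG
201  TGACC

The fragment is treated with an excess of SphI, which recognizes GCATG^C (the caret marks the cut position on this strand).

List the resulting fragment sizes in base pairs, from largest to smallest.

SphI sites (GCATGC) start at positions 10, 125, 188.
SphI cuts after base 5 of each site (before the last base), so after positions 14, 129, 192.
Linear molecule, 3 cuts → 4 fragments:
  1–14 → 14 bp
  15–129 → 115 bp
  130–192 → 63 bp
  193–205 → 13 bp
Sorted largest to smallest: 115, 63, 14, 13 bp.

115, 63, 14, 13 bp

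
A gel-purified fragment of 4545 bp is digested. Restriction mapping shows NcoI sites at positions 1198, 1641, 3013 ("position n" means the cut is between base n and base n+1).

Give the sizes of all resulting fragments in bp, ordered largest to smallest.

Linear molecule, 3 cuts → 4 fragments:
  1198 − 0 = 1198 bp
  1641 − 1198 = 443 bp
  3013 − 1641 = 1372 bp
  4545 − 3013 = 1532 bp
Sorted largest to smallest: 1532, 1372, 1198, 443 bp.

1532, 1372, 1198, 443 bp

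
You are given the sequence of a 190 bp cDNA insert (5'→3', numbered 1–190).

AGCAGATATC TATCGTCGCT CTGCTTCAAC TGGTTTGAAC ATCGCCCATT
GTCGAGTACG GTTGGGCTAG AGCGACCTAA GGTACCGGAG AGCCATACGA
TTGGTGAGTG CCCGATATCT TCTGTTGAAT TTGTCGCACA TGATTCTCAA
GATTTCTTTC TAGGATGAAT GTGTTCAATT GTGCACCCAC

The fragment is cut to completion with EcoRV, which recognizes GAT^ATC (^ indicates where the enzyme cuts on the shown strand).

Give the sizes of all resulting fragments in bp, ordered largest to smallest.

109, 74, 7 bp

EcoRV sites (GATATC) start at positions 5, 114.
EcoRV cuts after base 3 of each site, so after positions 7, 116.
Linear molecule, 2 cuts → 3 fragments:
  1–7 → 7 bp
  8–116 → 109 bp
  117–190 → 74 bp
Sorted largest to smallest: 109, 74, 7 bp.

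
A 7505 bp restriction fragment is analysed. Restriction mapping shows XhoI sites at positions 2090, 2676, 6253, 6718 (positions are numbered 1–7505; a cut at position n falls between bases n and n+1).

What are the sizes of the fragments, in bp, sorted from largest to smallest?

3577, 2090, 787, 586, 465 bp

Linear molecule, 4 cuts → 5 fragments:
  2090 − 0 = 2090 bp
  2676 − 2090 = 586 bp
  6253 − 2676 = 3577 bp
  6718 − 6253 = 465 bp
  7505 − 6718 = 787 bp
Sorted largest to smallest: 3577, 2090, 787, 586, 465 bp.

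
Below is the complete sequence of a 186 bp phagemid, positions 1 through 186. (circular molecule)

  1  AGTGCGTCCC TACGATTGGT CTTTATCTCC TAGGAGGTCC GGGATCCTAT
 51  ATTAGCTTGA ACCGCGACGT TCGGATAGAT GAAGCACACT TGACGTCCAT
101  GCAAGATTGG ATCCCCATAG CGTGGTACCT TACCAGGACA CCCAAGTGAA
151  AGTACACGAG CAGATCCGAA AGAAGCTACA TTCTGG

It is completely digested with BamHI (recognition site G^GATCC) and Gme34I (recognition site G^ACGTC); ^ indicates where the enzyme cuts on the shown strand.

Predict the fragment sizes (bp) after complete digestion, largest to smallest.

119, 50, 17 bp

BamHI sites (GGATCC) start at positions 42, 109.
BamHI cuts after the first base of each site, so after positions 42, 109.
The Gme34I site (GACGTC) starts at position 92.
Gme34I cuts after the first base of each site, so after position 92.
Combined cut positions: 42, 92, 109.
Circular molecule, 3 cuts → 3 fragments:
  43–92 → 50 bp
  93–109 → 17 bp
  110–186 then 1–42 → 77 + 42 = 119 bp
Sorted largest to smallest: 119, 50, 17 bp.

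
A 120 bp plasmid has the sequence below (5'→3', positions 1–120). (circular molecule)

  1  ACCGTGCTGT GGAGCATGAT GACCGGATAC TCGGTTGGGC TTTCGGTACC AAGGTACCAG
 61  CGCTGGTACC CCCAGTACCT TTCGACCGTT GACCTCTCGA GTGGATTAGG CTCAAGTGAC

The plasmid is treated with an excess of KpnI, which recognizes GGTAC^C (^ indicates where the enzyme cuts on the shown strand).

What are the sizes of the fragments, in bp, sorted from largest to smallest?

100, 12, 8 bp

KpnI sites (GGTACC) start at positions 45, 53, 65.
KpnI cuts after base 5 of each site (before the last base), so after positions 49, 57, 69.
Circular molecule, 3 cuts → 3 fragments:
  50–57 → 8 bp
  58–69 → 12 bp
  70–120 then 1–49 → 51 + 49 = 100 bp
Sorted largest to smallest: 100, 12, 8 bp.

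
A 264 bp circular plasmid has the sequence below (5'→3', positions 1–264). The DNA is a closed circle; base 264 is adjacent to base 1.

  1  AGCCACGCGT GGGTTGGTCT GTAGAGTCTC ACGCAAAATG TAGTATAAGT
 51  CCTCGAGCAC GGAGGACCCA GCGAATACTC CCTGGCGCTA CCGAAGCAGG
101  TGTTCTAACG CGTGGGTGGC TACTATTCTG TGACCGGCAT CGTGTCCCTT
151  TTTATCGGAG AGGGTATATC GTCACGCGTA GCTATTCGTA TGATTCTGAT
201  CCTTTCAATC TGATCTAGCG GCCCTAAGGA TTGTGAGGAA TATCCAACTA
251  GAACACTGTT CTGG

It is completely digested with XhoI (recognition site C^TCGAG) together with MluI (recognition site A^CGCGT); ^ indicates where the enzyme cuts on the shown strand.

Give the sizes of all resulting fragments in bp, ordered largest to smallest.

95, 66, 56, 47 bp

The XhoI site (CTCGAG) starts at position 52.
XhoI cuts after the first base of each site, so after position 52.
MluI sites (ACGCGT) start at positions 5, 108, 174.
MluI cuts after the first base of each site, so after positions 5, 108, 174.
Combined cut positions: 5, 52, 108, 174.
Circular molecule, 4 cuts → 4 fragments:
  6–52 → 47 bp
  53–108 → 56 bp
  109–174 → 66 bp
  175–264 then 1–5 → 90 + 5 = 95 bp
Sorted largest to smallest: 95, 66, 56, 47 bp.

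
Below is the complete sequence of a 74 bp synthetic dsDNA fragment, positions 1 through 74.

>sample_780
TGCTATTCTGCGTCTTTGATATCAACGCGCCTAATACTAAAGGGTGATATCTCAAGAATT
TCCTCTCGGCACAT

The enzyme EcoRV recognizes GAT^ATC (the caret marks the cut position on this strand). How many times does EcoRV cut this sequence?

GATATC occurs starting at positions 18, 46.
EcoRV cuts at 2 sites.

2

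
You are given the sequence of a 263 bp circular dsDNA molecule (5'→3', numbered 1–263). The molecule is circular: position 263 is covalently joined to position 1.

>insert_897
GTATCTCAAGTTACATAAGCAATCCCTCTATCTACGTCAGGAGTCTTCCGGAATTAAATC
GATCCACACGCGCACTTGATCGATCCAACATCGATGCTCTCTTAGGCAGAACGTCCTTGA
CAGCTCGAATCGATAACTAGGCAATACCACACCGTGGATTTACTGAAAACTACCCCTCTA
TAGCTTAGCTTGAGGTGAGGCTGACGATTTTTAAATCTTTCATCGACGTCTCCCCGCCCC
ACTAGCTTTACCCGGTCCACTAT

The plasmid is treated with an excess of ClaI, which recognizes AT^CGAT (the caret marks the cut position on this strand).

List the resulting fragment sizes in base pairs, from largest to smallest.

192, 39, 21, 11 bp

ClaI sites (ATCGAT) start at positions 58, 79, 90, 129.
ClaI cuts after base 2 of each site, so after positions 59, 80, 91, 130.
Circular molecule, 4 cuts → 4 fragments:
  60–80 → 21 bp
  81–91 → 11 bp
  92–130 → 39 bp
  131–263 then 1–59 → 133 + 59 = 192 bp
Sorted largest to smallest: 192, 39, 21, 11 bp.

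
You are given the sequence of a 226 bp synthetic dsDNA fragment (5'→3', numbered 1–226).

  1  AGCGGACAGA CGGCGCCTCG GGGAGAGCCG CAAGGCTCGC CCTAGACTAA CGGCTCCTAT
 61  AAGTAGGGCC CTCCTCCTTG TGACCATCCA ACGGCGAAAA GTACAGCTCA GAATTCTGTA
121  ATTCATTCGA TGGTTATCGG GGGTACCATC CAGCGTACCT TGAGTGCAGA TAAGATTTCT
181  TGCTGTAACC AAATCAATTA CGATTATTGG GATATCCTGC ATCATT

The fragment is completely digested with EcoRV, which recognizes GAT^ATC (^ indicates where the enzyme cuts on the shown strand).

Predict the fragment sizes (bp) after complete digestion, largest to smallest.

213, 13 bp

The EcoRV site (GATATC) starts at position 211.
EcoRV cuts after base 3 of each site, so after position 213.
Linear molecule, 1 cut → 2 fragments:
  1–213 → 213 bp
  214–226 → 13 bp
Sorted largest to smallest: 213, 13 bp.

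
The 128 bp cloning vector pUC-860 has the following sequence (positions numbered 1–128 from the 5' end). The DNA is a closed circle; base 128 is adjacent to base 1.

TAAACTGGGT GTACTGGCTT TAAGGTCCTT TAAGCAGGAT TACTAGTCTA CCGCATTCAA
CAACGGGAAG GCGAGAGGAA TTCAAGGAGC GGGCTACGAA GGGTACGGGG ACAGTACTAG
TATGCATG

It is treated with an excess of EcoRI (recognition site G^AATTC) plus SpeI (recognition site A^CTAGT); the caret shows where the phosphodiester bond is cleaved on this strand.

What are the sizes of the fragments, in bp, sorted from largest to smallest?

54, 38, 36 bp

The EcoRI site (GAATTC) starts at position 78.
EcoRI cuts after the first base of each site, so after position 78.
SpeI sites (ACTAGT) start at positions 42, 116.
SpeI cuts after the first base of each site, so after positions 42, 116.
Combined cut positions: 42, 78, 116.
Circular molecule, 3 cuts → 3 fragments:
  43–78 → 36 bp
  79–116 → 38 bp
  117–128 then 1–42 → 12 + 42 = 54 bp
Sorted largest to smallest: 54, 38, 36 bp.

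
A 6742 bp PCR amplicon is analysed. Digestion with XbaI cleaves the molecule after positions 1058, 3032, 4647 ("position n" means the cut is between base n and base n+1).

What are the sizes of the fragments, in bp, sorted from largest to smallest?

2095, 1974, 1615, 1058 bp

Linear molecule, 3 cuts → 4 fragments:
  1058 − 0 = 1058 bp
  3032 − 1058 = 1974 bp
  4647 − 3032 = 1615 bp
  6742 − 4647 = 2095 bp
Sorted largest to smallest: 2095, 1974, 1615, 1058 bp.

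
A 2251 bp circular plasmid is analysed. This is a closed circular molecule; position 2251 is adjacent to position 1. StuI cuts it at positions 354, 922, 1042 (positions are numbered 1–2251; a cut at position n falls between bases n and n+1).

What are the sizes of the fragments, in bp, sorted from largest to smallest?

Circular molecule, 3 cuts → 3 fragments:
  922 − 354 = 568 bp
  1042 − 922 = 120 bp
  wrap: 2251 − 1042 + 354 = 1563 bp
Sorted largest to smallest: 1563, 568, 120 bp.

1563, 568, 120 bp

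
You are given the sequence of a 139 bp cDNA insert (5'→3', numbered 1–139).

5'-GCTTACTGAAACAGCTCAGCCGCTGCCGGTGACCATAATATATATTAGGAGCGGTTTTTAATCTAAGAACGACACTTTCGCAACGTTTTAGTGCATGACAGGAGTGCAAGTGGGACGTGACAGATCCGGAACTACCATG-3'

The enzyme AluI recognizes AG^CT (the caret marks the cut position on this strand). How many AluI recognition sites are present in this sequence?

1

AGCT occurs starting at position 13.
AluI cuts at 1 site.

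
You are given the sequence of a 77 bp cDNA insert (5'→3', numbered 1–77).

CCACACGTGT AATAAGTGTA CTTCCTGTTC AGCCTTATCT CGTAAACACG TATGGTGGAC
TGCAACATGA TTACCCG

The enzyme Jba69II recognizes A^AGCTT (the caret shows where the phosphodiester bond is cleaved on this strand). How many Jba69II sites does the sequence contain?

No occurrence of AAGCTT is present in the sequence.
Jba69II does not cut: 0 sites.

0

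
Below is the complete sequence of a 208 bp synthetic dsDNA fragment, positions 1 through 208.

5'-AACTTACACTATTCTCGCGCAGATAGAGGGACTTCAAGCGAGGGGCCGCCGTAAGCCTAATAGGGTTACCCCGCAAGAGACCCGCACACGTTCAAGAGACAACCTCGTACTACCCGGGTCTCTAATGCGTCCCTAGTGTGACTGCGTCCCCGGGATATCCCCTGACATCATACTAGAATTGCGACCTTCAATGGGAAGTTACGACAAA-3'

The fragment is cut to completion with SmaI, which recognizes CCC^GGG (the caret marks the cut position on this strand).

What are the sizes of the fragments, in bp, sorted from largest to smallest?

115, 57, 36 bp

SmaI sites (CCCGGG) start at positions 113, 149.
SmaI cuts after base 3 of each site, so after positions 115, 151.
Linear molecule, 2 cuts → 3 fragments:
  1–115 → 115 bp
  116–151 → 36 bp
  152–208 → 57 bp
Sorted largest to smallest: 115, 57, 36 bp.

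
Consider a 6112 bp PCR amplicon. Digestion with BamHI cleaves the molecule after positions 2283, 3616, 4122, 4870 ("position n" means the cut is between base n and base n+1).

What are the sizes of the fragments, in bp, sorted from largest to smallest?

Linear molecule, 4 cuts → 5 fragments:
  2283 − 0 = 2283 bp
  3616 − 2283 = 1333 bp
  4122 − 3616 = 506 bp
  4870 − 4122 = 748 bp
  6112 − 4870 = 1242 bp
Sorted largest to smallest: 2283, 1333, 1242, 748, 506 bp.

2283, 1333, 1242, 748, 506 bp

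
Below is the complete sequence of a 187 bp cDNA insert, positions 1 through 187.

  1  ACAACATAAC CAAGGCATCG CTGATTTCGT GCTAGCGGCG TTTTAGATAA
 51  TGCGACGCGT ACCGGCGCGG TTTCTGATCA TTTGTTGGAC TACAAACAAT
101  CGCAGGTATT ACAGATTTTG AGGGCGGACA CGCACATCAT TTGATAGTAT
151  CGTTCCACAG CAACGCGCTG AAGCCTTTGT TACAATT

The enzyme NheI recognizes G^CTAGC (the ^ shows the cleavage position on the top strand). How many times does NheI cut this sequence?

1

GCTAGC occurs starting at position 31.
NheI cuts at 1 site.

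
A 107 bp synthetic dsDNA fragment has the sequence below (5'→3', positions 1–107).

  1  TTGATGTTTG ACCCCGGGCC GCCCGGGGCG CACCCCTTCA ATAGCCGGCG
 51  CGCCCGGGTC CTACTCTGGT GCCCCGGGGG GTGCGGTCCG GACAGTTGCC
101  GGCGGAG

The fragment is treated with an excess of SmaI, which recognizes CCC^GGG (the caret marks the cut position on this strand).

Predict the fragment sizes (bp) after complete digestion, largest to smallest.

SmaI sites (CCCGGG) start at positions 13, 22, 53, 73.
SmaI cuts after base 3 of each site, so after positions 15, 24, 55, 75.
Linear molecule, 4 cuts → 5 fragments:
  1–15 → 15 bp
  16–24 → 9 bp
  25–55 → 31 bp
  56–75 → 20 bp
  76–107 → 32 bp
Sorted largest to smallest: 32, 31, 20, 15, 9 bp.

32, 31, 20, 15, 9 bp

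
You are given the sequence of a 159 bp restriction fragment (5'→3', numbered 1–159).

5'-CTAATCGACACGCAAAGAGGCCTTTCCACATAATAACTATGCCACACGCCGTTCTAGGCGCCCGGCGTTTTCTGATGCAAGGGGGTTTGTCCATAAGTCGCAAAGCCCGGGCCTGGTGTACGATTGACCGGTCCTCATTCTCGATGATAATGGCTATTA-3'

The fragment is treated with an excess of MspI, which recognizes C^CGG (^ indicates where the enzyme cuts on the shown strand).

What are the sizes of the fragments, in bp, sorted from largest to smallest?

MspI sites (CCGG) start at positions 62, 107, 128.
MspI cuts after the first base of each site, so after positions 62, 107, 128.
Linear molecule, 3 cuts → 4 fragments:
  1–62 → 62 bp
  63–107 → 45 bp
  108–128 → 21 bp
  129–159 → 31 bp
Sorted largest to smallest: 62, 45, 31, 21 bp.

62, 45, 31, 21 bp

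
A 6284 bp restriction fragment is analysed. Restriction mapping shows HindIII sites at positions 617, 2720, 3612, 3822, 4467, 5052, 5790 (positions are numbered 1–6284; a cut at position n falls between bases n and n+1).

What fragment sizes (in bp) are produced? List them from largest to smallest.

Linear molecule, 7 cuts → 8 fragments:
  617 − 0 = 617 bp
  2720 − 617 = 2103 bp
  3612 − 2720 = 892 bp
  3822 − 3612 = 210 bp
  4467 − 3822 = 645 bp
  5052 − 4467 = 585 bp
  5790 − 5052 = 738 bp
  6284 − 5790 = 494 bp
Sorted largest to smallest: 2103, 892, 738, 645, 617, 585, 494, 210 bp.

2103, 892, 738, 645, 617, 585, 494, 210 bp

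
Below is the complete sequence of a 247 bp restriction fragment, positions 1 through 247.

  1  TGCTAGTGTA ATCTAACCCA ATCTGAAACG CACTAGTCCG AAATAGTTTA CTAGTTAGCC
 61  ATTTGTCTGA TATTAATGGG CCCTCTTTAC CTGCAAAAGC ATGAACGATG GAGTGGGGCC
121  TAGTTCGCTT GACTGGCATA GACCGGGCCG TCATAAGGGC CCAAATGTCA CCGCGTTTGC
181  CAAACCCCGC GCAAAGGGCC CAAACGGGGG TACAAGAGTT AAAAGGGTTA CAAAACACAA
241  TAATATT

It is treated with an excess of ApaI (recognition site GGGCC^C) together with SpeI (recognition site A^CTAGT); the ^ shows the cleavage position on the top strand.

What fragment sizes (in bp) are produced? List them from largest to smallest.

79, 47, 39, 32, 32, 18 bp

ApaI sites (GGGCCC) start at positions 78, 157, 196.
ApaI cuts after base 5 of each site (before the last base), so after positions 82, 161, 200.
SpeI sites (ACTAGT) start at positions 32, 50.
SpeI cuts after the first base of each site, so after positions 32, 50.
Combined cut positions: 32, 50, 82, 161, 200.
Linear molecule, 5 cuts → 6 fragments:
  1–32 → 32 bp
  33–50 → 18 bp
  51–82 → 32 bp
  83–161 → 79 bp
  162–200 → 39 bp
  201–247 → 47 bp
Sorted largest to smallest: 79, 47, 39, 32, 32, 18 bp.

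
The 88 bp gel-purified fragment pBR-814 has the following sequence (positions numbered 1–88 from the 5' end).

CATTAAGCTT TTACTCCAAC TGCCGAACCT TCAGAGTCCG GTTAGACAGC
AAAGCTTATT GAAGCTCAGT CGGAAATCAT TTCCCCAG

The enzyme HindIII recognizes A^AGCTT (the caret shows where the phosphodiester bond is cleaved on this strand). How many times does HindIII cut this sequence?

2

AAGCTT occurs starting at positions 5, 52.
HindIII cuts at 2 sites.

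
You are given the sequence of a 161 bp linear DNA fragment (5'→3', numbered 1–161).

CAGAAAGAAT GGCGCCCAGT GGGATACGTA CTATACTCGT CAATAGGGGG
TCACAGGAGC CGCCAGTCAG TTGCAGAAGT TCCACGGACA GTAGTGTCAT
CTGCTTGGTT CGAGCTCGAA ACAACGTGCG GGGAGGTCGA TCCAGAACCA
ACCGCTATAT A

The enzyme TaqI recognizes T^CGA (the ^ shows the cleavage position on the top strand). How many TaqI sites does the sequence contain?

TCGA occurs starting at positions 110, 116, 137.
TaqI cuts at 3 sites.

3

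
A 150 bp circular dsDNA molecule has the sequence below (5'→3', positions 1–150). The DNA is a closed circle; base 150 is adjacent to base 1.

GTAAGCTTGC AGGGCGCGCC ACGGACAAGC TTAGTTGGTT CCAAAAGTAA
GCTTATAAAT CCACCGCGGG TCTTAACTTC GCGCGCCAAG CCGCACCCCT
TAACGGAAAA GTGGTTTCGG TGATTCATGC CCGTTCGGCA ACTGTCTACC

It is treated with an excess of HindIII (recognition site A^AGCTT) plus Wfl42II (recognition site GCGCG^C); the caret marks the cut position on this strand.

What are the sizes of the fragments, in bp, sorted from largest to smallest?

68, 36, 22, 15, 9 bp

HindIII sites (AAGCTT) start at positions 3, 27, 49.
HindIII cuts after the first base of each site, so after positions 3, 27, 49.
Wfl42II sites (GCGCGC) start at positions 14, 81.
Wfl42II cuts after base 5 of each site (before the last base), so after positions 18, 85.
Combined cut positions: 3, 18, 27, 49, 85.
Circular molecule, 5 cuts → 5 fragments:
  4–18 → 15 bp
  19–27 → 9 bp
  28–49 → 22 bp
  50–85 → 36 bp
  86–150 then 1–3 → 65 + 3 = 68 bp
Sorted largest to smallest: 68, 36, 22, 15, 9 bp.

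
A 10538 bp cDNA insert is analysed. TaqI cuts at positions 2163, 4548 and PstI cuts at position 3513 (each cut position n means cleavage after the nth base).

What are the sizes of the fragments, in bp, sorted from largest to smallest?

Combined cut positions (sorted): 2163, 3513, 4548.
Linear molecule, 3 cuts → 4 fragments:
  2163 − 0 = 2163 bp
  3513 − 2163 = 1350 bp
  4548 − 3513 = 1035 bp
  10538 − 4548 = 5990 bp
Sorted largest to smallest: 5990, 2163, 1350, 1035 bp.

5990, 2163, 1350, 1035 bp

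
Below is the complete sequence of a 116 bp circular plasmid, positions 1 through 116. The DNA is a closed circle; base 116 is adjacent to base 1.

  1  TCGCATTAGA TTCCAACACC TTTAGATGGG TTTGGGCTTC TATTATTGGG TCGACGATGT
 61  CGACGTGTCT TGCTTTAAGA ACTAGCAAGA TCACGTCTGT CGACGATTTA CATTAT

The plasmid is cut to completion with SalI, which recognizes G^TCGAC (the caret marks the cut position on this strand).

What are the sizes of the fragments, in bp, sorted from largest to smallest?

67, 40, 9 bp

SalI sites (GTCGAC) start at positions 50, 59, 99.
SalI cuts after the first base of each site, so after positions 50, 59, 99.
Circular molecule, 3 cuts → 3 fragments:
  51–59 → 9 bp
  60–99 → 40 bp
  100–116 then 1–50 → 17 + 50 = 67 bp
Sorted largest to smallest: 67, 40, 9 bp.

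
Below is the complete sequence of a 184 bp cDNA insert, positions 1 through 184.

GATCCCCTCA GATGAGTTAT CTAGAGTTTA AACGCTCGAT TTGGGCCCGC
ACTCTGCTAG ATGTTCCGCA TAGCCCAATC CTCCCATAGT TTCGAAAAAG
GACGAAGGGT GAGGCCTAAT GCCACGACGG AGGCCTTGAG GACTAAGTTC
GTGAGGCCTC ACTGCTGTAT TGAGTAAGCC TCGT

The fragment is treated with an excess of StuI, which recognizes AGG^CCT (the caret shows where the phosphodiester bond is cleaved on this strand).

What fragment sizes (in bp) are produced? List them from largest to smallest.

StuI sites (AGGCCT) start at positions 112, 131, 154.
StuI cuts after base 3 of each site, so after positions 114, 133, 156.
Linear molecule, 3 cuts → 4 fragments:
  1–114 → 114 bp
  115–133 → 19 bp
  134–156 → 23 bp
  157–184 → 28 bp
Sorted largest to smallest: 114, 28, 23, 19 bp.

114, 28, 23, 19 bp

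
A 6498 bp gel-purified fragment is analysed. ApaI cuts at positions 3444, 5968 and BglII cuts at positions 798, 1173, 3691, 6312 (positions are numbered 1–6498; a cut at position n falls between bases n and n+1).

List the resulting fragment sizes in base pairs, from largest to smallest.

Combined cut positions (sorted): 798, 1173, 3444, 3691, 5968, 6312.
Linear molecule, 6 cuts → 7 fragments:
  798 − 0 = 798 bp
  1173 − 798 = 375 bp
  3444 − 1173 = 2271 bp
  3691 − 3444 = 247 bp
  5968 − 3691 = 2277 bp
  6312 − 5968 = 344 bp
  6498 − 6312 = 186 bp
Sorted largest to smallest: 2277, 2271, 798, 375, 344, 247, 186 bp.

2277, 2271, 798, 375, 344, 247, 186 bp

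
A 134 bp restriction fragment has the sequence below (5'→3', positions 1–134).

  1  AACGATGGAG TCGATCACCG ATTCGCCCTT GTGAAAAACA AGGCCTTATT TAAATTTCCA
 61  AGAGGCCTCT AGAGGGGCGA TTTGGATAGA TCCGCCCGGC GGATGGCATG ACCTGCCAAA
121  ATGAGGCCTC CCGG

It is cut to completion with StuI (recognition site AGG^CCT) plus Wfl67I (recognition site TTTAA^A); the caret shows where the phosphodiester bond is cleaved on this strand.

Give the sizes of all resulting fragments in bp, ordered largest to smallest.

61, 43, 12, 10, 8 bp

StuI sites (AGGCCT) start at positions 41, 63, 124.
StuI cuts after base 3 of each site, so after positions 43, 65, 126.
The Wfl67I site (TTTAAA) starts at position 49.
Wfl67I cuts after base 5 of each site (before the last base), so after position 53.
Combined cut positions: 43, 53, 65, 126.
Linear molecule, 4 cuts → 5 fragments:
  1–43 → 43 bp
  44–53 → 10 bp
  54–65 → 12 bp
  66–126 → 61 bp
  127–134 → 8 bp
Sorted largest to smallest: 61, 43, 12, 10, 8 bp.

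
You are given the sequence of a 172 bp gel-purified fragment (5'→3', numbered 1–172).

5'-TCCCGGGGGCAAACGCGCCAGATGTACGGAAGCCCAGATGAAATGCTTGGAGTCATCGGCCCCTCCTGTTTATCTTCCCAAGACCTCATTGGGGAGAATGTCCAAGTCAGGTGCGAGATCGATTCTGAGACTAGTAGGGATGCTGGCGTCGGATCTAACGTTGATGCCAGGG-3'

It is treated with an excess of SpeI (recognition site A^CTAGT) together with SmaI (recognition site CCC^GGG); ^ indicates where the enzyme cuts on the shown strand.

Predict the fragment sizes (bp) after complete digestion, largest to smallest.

126, 42, 4 bp

The SpeI site (ACTAGT) starts at position 130.
SpeI cuts after the first base of each site, so after position 130.
The SmaI site (CCCGGG) starts at position 2.
SmaI cuts after base 3 of each site, so after position 4.
Combined cut positions: 4, 130.
Linear molecule, 2 cuts → 3 fragments:
  1–4 → 4 bp
  5–130 → 126 bp
  131–172 → 42 bp
Sorted largest to smallest: 126, 42, 4 bp.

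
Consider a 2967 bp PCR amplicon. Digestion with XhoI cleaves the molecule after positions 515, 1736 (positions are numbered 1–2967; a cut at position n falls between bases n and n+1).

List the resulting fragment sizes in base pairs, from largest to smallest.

1231, 1221, 515 bp

Linear molecule, 2 cuts → 3 fragments:
  515 − 0 = 515 bp
  1736 − 515 = 1221 bp
  2967 − 1736 = 1231 bp
Sorted largest to smallest: 1231, 1221, 515 bp.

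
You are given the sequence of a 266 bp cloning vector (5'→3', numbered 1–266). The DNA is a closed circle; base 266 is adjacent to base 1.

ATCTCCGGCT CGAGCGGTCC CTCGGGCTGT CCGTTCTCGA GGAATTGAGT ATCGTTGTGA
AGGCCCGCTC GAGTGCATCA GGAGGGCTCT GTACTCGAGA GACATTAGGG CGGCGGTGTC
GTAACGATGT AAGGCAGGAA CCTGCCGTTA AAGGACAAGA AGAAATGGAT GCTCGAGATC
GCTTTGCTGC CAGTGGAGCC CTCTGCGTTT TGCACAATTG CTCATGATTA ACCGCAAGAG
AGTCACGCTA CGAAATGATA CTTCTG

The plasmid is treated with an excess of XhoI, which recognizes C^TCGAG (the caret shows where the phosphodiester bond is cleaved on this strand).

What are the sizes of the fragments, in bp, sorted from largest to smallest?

XhoI sites (CTCGAG) start at positions 9, 36, 68, 94, 172.
XhoI cuts after the first base of each site, so after positions 9, 36, 68, 94, 172.
Circular molecule, 5 cuts → 5 fragments:
  10–36 → 27 bp
  37–68 → 32 bp
  69–94 → 26 bp
  95–172 → 78 bp
  173–266 then 1–9 → 94 + 9 = 103 bp
Sorted largest to smallest: 103, 78, 32, 27, 26 bp.

103, 78, 32, 27, 26 bp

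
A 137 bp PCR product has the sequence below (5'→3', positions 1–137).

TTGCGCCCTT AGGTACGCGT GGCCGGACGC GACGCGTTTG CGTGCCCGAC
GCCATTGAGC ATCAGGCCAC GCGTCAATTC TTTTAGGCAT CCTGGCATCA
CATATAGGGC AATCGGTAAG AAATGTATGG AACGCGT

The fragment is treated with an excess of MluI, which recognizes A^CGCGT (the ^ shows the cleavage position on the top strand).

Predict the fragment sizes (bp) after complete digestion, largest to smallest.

63, 37, 17, 15, 5 bp

MluI sites (ACGCGT) start at positions 15, 32, 69, 132.
MluI cuts after the first base of each site, so after positions 15, 32, 69, 132.
Linear molecule, 4 cuts → 5 fragments:
  1–15 → 15 bp
  16–32 → 17 bp
  33–69 → 37 bp
  70–132 → 63 bp
  133–137 → 5 bp
Sorted largest to smallest: 63, 37, 17, 15, 5 bp.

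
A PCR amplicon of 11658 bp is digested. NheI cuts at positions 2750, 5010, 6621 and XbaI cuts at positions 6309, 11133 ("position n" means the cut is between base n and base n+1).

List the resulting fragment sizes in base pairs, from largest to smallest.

Combined cut positions (sorted): 2750, 5010, 6309, 6621, 11133.
Linear molecule, 5 cuts → 6 fragments:
  2750 − 0 = 2750 bp
  5010 − 2750 = 2260 bp
  6309 − 5010 = 1299 bp
  6621 − 6309 = 312 bp
  11133 − 6621 = 4512 bp
  11658 − 11133 = 525 bp
Sorted largest to smallest: 4512, 2750, 2260, 1299, 525, 312 bp.

4512, 2750, 2260, 1299, 525, 312 bp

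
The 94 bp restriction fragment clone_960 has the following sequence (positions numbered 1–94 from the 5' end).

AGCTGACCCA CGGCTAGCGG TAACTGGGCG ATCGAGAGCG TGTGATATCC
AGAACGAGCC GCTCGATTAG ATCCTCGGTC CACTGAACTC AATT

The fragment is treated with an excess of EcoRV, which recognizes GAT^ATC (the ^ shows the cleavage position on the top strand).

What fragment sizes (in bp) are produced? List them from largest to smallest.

48, 46 bp

The EcoRV site (GATATC) starts at position 44.
EcoRV cuts after base 3 of each site, so after position 46.
Linear molecule, 1 cut → 2 fragments:
  1–46 → 46 bp
  47–94 → 48 bp
Sorted largest to smallest: 48, 46 bp.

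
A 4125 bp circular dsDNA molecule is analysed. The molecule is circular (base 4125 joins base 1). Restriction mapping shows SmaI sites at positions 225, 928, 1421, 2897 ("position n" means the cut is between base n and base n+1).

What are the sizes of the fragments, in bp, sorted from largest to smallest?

1476, 1453, 703, 493 bp

Circular molecule, 4 cuts → 4 fragments:
  928 − 225 = 703 bp
  1421 − 928 = 493 bp
  2897 − 1421 = 1476 bp
  wrap: 4125 − 2897 + 225 = 1453 bp
Sorted largest to smallest: 1476, 1453, 703, 493 bp.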